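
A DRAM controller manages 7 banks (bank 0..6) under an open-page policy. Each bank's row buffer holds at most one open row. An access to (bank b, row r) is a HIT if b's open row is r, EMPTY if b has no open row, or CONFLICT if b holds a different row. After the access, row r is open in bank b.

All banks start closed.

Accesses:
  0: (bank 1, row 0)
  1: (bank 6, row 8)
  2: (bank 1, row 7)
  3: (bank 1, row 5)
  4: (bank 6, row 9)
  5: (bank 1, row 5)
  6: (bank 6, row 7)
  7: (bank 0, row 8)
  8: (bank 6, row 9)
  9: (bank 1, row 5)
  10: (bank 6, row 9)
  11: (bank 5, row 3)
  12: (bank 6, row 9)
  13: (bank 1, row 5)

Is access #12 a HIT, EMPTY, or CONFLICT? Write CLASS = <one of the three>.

step 0: bank1 None->0 [EMPTY]
step 1: bank6 None->8 [EMPTY]
step 2: bank1 0->7 [CONFLICT]
step 3: bank1 7->5 [CONFLICT]
step 4: bank6 8->9 [CONFLICT]
step 5: bank1 5->5 [HIT]
step 6: bank6 9->7 [CONFLICT]
step 7: bank0 None->8 [EMPTY]
step 8: bank6 7->9 [CONFLICT]
step 9: bank1 5->5 [HIT]
step 10: bank6 9->9 [HIT]
step 11: bank5 None->3 [EMPTY]
step 12: bank6 9->9 [HIT]
step 13: bank1 5->5 [HIT]

CLASS = HIT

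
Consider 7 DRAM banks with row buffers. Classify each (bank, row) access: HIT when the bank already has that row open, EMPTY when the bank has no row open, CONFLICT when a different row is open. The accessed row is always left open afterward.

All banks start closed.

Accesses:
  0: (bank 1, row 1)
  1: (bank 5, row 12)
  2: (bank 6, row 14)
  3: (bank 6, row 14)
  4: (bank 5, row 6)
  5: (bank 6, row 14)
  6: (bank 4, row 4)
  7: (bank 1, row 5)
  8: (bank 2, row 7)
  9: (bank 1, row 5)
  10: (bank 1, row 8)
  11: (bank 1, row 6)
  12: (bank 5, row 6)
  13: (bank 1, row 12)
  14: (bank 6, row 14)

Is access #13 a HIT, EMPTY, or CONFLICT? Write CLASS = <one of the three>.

CLASS = CONFLICT

step 0: bank1 None->1 [EMPTY]
step 1: bank5 None->12 [EMPTY]
step 2: bank6 None->14 [EMPTY]
step 3: bank6 14->14 [HIT]
step 4: bank5 12->6 [CONFLICT]
step 5: bank6 14->14 [HIT]
step 6: bank4 None->4 [EMPTY]
step 7: bank1 1->5 [CONFLICT]
step 8: bank2 None->7 [EMPTY]
step 9: bank1 5->5 [HIT]
step 10: bank1 5->8 [CONFLICT]
step 11: bank1 8->6 [CONFLICT]
step 12: bank5 6->6 [HIT]
step 13: bank1 6->12 [CONFLICT]
step 14: bank6 14->14 [HIT]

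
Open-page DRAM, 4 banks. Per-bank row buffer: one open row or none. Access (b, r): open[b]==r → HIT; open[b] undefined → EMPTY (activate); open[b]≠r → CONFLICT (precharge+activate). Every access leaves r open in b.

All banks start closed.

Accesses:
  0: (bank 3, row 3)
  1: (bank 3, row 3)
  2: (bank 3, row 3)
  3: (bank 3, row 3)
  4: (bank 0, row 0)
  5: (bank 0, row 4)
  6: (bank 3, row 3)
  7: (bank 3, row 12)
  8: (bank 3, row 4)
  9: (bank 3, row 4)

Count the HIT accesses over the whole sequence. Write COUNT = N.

  [0] b3 r3: no row ⇒ E
  [1] b3 r3: had r3 ⇒ H
  [2] b3 r3: had r3 ⇒ H
  [3] b3 r3: had r3 ⇒ H
  [4] b0 r0: no row ⇒ E
  [5] b0 r4: had r0 ⇒ C
  [6] b3 r3: had r3 ⇒ H
  [7] b3 r12: had r3 ⇒ C
  [8] b3 r4: had r12 ⇒ C
  [9] b3 r4: had r4 ⇒ H

COUNT = 5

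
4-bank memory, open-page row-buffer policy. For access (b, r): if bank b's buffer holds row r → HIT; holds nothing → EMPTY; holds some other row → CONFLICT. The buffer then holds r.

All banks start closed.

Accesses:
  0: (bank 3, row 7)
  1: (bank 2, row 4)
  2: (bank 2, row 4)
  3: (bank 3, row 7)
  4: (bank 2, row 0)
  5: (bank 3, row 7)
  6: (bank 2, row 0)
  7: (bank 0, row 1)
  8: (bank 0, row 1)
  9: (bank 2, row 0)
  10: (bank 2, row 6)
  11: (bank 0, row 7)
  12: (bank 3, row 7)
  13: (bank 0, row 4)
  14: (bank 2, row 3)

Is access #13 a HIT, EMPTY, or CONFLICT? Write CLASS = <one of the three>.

  [0] b3 r7: no row ⇒ E
  [1] b2 r4: no row ⇒ E
  [2] b2 r4: had r4 ⇒ H
  [3] b3 r7: had r7 ⇒ H
  [4] b2 r0: had r4 ⇒ C
  [5] b3 r7: had r7 ⇒ H
  [6] b2 r0: had r0 ⇒ H
  [7] b0 r1: no row ⇒ E
  [8] b0 r1: had r1 ⇒ H
  [9] b2 r0: had r0 ⇒ H
  [10] b2 r6: had r0 ⇒ C
  [11] b0 r7: had r1 ⇒ C
  [12] b3 r7: had r7 ⇒ H
  [13] b0 r4: had r7 ⇒ C
  [14] b2 r3: had r6 ⇒ C

CLASS = CONFLICT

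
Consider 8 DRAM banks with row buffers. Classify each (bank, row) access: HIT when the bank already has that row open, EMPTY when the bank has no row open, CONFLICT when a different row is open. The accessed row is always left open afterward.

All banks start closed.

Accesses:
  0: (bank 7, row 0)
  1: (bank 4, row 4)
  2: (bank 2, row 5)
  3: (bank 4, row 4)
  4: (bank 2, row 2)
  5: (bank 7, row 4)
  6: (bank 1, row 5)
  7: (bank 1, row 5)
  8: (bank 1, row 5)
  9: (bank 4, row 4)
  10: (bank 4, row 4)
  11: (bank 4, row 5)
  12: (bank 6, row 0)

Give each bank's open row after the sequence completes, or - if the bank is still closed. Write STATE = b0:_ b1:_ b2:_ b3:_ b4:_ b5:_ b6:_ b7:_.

STATE = b0:- b1:5 b2:2 b3:- b4:5 b5:- b6:0 b7:4

  [0] b7 r0: no row ⇒ E
  [1] b4 r4: no row ⇒ E
  [2] b2 r5: no row ⇒ E
  [3] b4 r4: had r4 ⇒ H
  [4] b2 r2: had r5 ⇒ C
  [5] b7 r4: had r0 ⇒ C
  [6] b1 r5: no row ⇒ E
  [7] b1 r5: had r5 ⇒ H
  [8] b1 r5: had r5 ⇒ H
  [9] b4 r4: had r4 ⇒ H
  [10] b4 r4: had r4 ⇒ H
  [11] b4 r5: had r4 ⇒ C
  [12] b6 r0: no row ⇒ E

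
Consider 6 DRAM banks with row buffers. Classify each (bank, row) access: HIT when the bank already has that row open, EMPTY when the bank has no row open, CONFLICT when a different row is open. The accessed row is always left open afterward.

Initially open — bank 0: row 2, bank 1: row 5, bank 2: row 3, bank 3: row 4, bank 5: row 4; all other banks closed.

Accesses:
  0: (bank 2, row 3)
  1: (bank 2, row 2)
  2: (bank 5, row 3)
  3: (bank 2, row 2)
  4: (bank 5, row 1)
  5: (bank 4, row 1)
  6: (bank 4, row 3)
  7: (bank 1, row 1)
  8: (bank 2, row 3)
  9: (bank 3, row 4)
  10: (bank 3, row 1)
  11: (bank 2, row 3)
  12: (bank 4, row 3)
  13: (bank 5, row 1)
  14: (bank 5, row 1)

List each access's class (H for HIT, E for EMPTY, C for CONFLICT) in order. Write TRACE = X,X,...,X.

0: bank 2 row 3 — prev 3 → HIT
1: bank 2 row 2 — prev 3 → CONFLICT
2: bank 5 row 3 — prev 4 → CONFLICT
3: bank 2 row 2 — prev 2 → HIT
4: bank 5 row 1 — prev 3 → CONFLICT
5: bank 4 row 1 — prev None → EMPTY
6: bank 4 row 3 — prev 1 → CONFLICT
7: bank 1 row 1 — prev 5 → CONFLICT
8: bank 2 row 3 — prev 2 → CONFLICT
9: bank 3 row 4 — prev 4 → HIT
10: bank 3 row 1 — prev 4 → CONFLICT
11: bank 2 row 3 — prev 3 → HIT
12: bank 4 row 3 — prev 3 → HIT
13: bank 5 row 1 — prev 1 → HIT
14: bank 5 row 1 — prev 1 → HIT

TRACE = H,C,C,H,C,E,C,C,C,H,C,H,H,H,H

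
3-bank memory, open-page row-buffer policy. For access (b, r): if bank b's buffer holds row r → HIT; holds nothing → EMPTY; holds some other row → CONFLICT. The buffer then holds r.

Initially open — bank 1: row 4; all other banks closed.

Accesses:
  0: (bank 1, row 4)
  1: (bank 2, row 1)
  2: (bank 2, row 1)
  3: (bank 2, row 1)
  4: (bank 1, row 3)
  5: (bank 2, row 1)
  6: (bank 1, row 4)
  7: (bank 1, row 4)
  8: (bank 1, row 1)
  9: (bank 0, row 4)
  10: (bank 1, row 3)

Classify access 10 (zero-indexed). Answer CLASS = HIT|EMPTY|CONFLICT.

  [0] b1 r4: had r4 ⇒ H
  [1] b2 r1: no row ⇒ E
  [2] b2 r1: had r1 ⇒ H
  [3] b2 r1: had r1 ⇒ H
  [4] b1 r3: had r4 ⇒ C
  [5] b2 r1: had r1 ⇒ H
  [6] b1 r4: had r3 ⇒ C
  [7] b1 r4: had r4 ⇒ H
  [8] b1 r1: had r4 ⇒ C
  [9] b0 r4: no row ⇒ E
  [10] b1 r3: had r1 ⇒ C

CLASS = CONFLICT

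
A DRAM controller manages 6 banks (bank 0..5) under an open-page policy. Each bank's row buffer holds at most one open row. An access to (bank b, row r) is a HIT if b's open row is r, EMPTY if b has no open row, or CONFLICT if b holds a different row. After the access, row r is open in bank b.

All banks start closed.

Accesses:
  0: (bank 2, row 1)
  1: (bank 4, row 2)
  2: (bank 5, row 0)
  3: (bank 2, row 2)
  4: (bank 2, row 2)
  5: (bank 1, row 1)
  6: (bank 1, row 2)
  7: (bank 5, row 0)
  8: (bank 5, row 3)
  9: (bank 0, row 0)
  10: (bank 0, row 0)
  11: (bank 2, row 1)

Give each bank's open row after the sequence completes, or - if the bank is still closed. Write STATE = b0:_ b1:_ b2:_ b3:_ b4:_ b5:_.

STATE = b0:0 b1:2 b2:1 b3:- b4:2 b5:3

step 0: bank2 None->1 [EMPTY]
step 1: bank4 None->2 [EMPTY]
step 2: bank5 None->0 [EMPTY]
step 3: bank2 1->2 [CONFLICT]
step 4: bank2 2->2 [HIT]
step 5: bank1 None->1 [EMPTY]
step 6: bank1 1->2 [CONFLICT]
step 7: bank5 0->0 [HIT]
step 8: bank5 0->3 [CONFLICT]
step 9: bank0 None->0 [EMPTY]
step 10: bank0 0->0 [HIT]
step 11: bank2 2->1 [CONFLICT]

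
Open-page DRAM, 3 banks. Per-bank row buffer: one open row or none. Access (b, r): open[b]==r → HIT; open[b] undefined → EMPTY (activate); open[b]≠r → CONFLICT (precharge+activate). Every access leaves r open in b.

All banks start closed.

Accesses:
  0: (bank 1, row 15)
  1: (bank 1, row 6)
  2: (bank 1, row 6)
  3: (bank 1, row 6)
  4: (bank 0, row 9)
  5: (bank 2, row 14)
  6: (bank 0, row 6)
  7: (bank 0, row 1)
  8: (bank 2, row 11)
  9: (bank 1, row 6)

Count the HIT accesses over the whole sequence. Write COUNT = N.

step 0: bank1 None->15 [EMPTY]
step 1: bank1 15->6 [CONFLICT]
step 2: bank1 6->6 [HIT]
step 3: bank1 6->6 [HIT]
step 4: bank0 None->9 [EMPTY]
step 5: bank2 None->14 [EMPTY]
step 6: bank0 9->6 [CONFLICT]
step 7: bank0 6->1 [CONFLICT]
step 8: bank2 14->11 [CONFLICT]
step 9: bank1 6->6 [HIT]

COUNT = 3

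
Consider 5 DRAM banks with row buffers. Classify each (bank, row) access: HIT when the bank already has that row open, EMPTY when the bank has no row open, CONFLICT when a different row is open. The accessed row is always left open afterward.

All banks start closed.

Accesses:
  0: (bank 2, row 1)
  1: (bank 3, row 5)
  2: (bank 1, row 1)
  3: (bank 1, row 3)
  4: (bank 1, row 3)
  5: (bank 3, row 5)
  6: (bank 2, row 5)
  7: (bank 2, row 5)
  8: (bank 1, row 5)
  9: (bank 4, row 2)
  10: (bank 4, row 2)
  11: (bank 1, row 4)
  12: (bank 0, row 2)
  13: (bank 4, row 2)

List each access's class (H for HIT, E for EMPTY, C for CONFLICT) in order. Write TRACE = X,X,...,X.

TRACE = E,E,E,C,H,H,C,H,C,E,H,C,E,H

#0 (2,1) E
#1 (3,5) E
#2 (1,1) E
#3 (1,3) C  (was 1)
#4 (1,3) H  (was 3)
#5 (3,5) H  (was 5)
#6 (2,5) C  (was 1)
#7 (2,5) H  (was 5)
#8 (1,5) C  (was 3)
#9 (4,2) E
#10 (4,2) H  (was 2)
#11 (1,4) C  (was 5)
#12 (0,2) E
#13 (4,2) H  (was 2)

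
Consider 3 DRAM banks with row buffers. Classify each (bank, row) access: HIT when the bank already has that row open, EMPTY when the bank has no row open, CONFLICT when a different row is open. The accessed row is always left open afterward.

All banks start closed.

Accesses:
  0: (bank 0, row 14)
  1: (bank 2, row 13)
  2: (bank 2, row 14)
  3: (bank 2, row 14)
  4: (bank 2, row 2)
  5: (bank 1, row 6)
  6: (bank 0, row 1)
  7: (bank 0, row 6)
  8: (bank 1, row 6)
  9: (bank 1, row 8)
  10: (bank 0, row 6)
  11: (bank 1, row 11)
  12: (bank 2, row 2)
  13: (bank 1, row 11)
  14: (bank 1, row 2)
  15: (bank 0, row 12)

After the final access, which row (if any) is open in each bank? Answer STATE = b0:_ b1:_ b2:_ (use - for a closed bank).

STATE = b0:12 b1:2 b2:2

step 0: bank0 None->14 [EMPTY]
step 1: bank2 None->13 [EMPTY]
step 2: bank2 13->14 [CONFLICT]
step 3: bank2 14->14 [HIT]
step 4: bank2 14->2 [CONFLICT]
step 5: bank1 None->6 [EMPTY]
step 6: bank0 14->1 [CONFLICT]
step 7: bank0 1->6 [CONFLICT]
step 8: bank1 6->6 [HIT]
step 9: bank1 6->8 [CONFLICT]
step 10: bank0 6->6 [HIT]
step 11: bank1 8->11 [CONFLICT]
step 12: bank2 2->2 [HIT]
step 13: bank1 11->11 [HIT]
step 14: bank1 11->2 [CONFLICT]
step 15: bank0 6->12 [CONFLICT]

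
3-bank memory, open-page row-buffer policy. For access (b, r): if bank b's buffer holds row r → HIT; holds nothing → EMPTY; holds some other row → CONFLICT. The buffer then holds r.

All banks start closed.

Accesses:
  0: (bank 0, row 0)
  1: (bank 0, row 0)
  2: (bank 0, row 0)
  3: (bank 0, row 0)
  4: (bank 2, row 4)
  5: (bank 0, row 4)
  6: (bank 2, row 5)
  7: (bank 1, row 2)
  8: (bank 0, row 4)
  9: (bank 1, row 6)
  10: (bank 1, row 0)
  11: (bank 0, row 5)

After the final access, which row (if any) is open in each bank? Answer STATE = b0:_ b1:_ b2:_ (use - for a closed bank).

STATE = b0:5 b1:0 b2:5

step 0: bank0 None->0 [EMPTY]
step 1: bank0 0->0 [HIT]
step 2: bank0 0->0 [HIT]
step 3: bank0 0->0 [HIT]
step 4: bank2 None->4 [EMPTY]
step 5: bank0 0->4 [CONFLICT]
step 6: bank2 4->5 [CONFLICT]
step 7: bank1 None->2 [EMPTY]
step 8: bank0 4->4 [HIT]
step 9: bank1 2->6 [CONFLICT]
step 10: bank1 6->0 [CONFLICT]
step 11: bank0 4->5 [CONFLICT]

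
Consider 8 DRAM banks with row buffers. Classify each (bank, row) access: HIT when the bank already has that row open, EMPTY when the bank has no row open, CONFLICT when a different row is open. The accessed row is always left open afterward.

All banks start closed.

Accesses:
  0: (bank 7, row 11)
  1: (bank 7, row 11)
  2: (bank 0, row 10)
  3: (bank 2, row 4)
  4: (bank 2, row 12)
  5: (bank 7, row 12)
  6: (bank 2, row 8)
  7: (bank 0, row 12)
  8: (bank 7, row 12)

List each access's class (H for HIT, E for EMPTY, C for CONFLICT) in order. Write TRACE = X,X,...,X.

TRACE = E,H,E,E,C,C,C,C,H

  [0] b7 r11: no row ⇒ E
  [1] b7 r11: had r11 ⇒ H
  [2] b0 r10: no row ⇒ E
  [3] b2 r4: no row ⇒ E
  [4] b2 r12: had r4 ⇒ C
  [5] b7 r12: had r11 ⇒ C
  [6] b2 r8: had r12 ⇒ C
  [7] b0 r12: had r10 ⇒ C
  [8] b7 r12: had r12 ⇒ H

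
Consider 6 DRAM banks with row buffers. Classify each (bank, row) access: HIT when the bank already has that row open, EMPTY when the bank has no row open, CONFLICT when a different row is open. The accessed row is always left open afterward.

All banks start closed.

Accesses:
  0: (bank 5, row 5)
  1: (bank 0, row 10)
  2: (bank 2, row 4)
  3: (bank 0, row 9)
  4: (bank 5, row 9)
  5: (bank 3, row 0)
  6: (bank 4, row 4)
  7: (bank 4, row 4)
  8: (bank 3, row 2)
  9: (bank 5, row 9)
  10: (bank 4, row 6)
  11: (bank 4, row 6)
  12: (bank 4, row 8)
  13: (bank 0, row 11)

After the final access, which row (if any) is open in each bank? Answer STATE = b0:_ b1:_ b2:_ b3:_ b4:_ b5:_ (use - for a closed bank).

#0 (5,5) E
#1 (0,10) E
#2 (2,4) E
#3 (0,9) C  (was 10)
#4 (5,9) C  (was 5)
#5 (3,0) E
#6 (4,4) E
#7 (4,4) H  (was 4)
#8 (3,2) C  (was 0)
#9 (5,9) H  (was 9)
#10 (4,6) C  (was 4)
#11 (4,6) H  (was 6)
#12 (4,8) C  (was 6)
#13 (0,11) C  (was 9)

STATE = b0:11 b1:- b2:4 b3:2 b4:8 b5:9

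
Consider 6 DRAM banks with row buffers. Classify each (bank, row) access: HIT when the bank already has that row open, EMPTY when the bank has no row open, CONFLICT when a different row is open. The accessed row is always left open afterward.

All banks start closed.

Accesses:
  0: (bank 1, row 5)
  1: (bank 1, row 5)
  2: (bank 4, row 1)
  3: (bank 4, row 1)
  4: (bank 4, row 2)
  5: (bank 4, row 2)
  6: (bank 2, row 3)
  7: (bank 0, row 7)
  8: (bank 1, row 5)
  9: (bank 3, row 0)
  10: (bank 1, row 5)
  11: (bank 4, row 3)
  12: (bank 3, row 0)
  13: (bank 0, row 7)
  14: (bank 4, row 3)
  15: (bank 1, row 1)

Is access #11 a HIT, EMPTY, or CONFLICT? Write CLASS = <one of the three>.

CLASS = CONFLICT

0: bank 1 row 5 — prev None → EMPTY
1: bank 1 row 5 — prev 5 → HIT
2: bank 4 row 1 — prev None → EMPTY
3: bank 4 row 1 — prev 1 → HIT
4: bank 4 row 2 — prev 1 → CONFLICT
5: bank 4 row 2 — prev 2 → HIT
6: bank 2 row 3 — prev None → EMPTY
7: bank 0 row 7 — prev None → EMPTY
8: bank 1 row 5 — prev 5 → HIT
9: bank 3 row 0 — prev None → EMPTY
10: bank 1 row 5 — prev 5 → HIT
11: bank 4 row 3 — prev 2 → CONFLICT
12: bank 3 row 0 — prev 0 → HIT
13: bank 0 row 7 — prev 7 → HIT
14: bank 4 row 3 — prev 3 → HIT
15: bank 1 row 1 — prev 5 → CONFLICT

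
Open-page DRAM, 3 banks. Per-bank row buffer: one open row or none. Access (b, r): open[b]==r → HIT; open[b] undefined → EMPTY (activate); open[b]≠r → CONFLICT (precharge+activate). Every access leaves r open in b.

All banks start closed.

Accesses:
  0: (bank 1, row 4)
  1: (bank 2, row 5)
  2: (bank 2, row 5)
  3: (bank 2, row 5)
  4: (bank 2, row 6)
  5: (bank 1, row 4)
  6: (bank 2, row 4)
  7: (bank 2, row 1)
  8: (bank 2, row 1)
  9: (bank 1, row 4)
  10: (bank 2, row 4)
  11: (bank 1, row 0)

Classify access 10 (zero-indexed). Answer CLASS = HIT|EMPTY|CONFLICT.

CLASS = CONFLICT

  [0] b1 r4: no row ⇒ E
  [1] b2 r5: no row ⇒ E
  [2] b2 r5: had r5 ⇒ H
  [3] b2 r5: had r5 ⇒ H
  [4] b2 r6: had r5 ⇒ C
  [5] b1 r4: had r4 ⇒ H
  [6] b2 r4: had r6 ⇒ C
  [7] b2 r1: had r4 ⇒ C
  [8] b2 r1: had r1 ⇒ H
  [9] b1 r4: had r4 ⇒ H
  [10] b2 r4: had r1 ⇒ C
  [11] b1 r0: had r4 ⇒ C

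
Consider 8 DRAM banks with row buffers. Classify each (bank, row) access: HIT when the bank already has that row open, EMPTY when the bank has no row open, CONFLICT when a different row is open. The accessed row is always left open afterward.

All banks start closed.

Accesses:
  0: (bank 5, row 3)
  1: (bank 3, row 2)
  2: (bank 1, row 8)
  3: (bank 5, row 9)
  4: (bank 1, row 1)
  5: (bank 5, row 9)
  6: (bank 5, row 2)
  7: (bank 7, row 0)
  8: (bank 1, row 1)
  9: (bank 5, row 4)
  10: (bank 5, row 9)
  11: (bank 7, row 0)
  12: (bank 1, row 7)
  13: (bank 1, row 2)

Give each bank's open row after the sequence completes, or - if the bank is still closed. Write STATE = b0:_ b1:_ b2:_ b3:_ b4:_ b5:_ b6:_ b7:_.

  [0] b5 r3: no row ⇒ E
  [1] b3 r2: no row ⇒ E
  [2] b1 r8: no row ⇒ E
  [3] b5 r9: had r3 ⇒ C
  [4] b1 r1: had r8 ⇒ C
  [5] b5 r9: had r9 ⇒ H
  [6] b5 r2: had r9 ⇒ C
  [7] b7 r0: no row ⇒ E
  [8] b1 r1: had r1 ⇒ H
  [9] b5 r4: had r2 ⇒ C
  [10] b5 r9: had r4 ⇒ C
  [11] b7 r0: had r0 ⇒ H
  [12] b1 r7: had r1 ⇒ C
  [13] b1 r2: had r7 ⇒ C

STATE = b0:- b1:2 b2:- b3:2 b4:- b5:9 b6:- b7:0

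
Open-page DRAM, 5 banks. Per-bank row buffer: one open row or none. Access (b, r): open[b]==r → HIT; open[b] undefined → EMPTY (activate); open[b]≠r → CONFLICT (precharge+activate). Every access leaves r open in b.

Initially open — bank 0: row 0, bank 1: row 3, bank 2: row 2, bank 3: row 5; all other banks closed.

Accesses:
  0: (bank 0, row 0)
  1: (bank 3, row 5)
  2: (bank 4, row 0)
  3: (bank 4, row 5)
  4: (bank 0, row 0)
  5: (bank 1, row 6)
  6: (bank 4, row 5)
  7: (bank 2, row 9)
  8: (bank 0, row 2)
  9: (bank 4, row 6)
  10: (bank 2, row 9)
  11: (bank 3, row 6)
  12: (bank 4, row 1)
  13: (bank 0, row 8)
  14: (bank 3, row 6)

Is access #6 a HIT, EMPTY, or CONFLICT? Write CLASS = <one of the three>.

0: bank 0 row 0 — prev 0 → HIT
1: bank 3 row 5 — prev 5 → HIT
2: bank 4 row 0 — prev None → EMPTY
3: bank 4 row 5 — prev 0 → CONFLICT
4: bank 0 row 0 — prev 0 → HIT
5: bank 1 row 6 — prev 3 → CONFLICT
6: bank 4 row 5 — prev 5 → HIT
7: bank 2 row 9 — prev 2 → CONFLICT
8: bank 0 row 2 — prev 0 → CONFLICT
9: bank 4 row 6 — prev 5 → CONFLICT
10: bank 2 row 9 — prev 9 → HIT
11: bank 3 row 6 — prev 5 → CONFLICT
12: bank 4 row 1 — prev 6 → CONFLICT
13: bank 0 row 8 — prev 2 → CONFLICT
14: bank 3 row 6 — prev 6 → HIT

CLASS = HIT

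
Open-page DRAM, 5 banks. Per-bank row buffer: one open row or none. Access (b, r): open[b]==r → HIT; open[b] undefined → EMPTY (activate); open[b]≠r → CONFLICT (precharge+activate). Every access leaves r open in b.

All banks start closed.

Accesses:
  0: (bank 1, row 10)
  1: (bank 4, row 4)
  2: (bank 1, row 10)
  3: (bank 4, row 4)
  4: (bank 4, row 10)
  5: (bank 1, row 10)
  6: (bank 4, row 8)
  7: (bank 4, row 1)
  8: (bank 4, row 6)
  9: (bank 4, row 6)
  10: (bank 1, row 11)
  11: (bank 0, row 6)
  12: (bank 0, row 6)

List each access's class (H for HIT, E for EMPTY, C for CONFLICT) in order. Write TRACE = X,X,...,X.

TRACE = E,E,H,H,C,H,C,C,C,H,C,E,H

step 0: bank1 None->10 [EMPTY]
step 1: bank4 None->4 [EMPTY]
step 2: bank1 10->10 [HIT]
step 3: bank4 4->4 [HIT]
step 4: bank4 4->10 [CONFLICT]
step 5: bank1 10->10 [HIT]
step 6: bank4 10->8 [CONFLICT]
step 7: bank4 8->1 [CONFLICT]
step 8: bank4 1->6 [CONFLICT]
step 9: bank4 6->6 [HIT]
step 10: bank1 10->11 [CONFLICT]
step 11: bank0 None->6 [EMPTY]
step 12: bank0 6->6 [HIT]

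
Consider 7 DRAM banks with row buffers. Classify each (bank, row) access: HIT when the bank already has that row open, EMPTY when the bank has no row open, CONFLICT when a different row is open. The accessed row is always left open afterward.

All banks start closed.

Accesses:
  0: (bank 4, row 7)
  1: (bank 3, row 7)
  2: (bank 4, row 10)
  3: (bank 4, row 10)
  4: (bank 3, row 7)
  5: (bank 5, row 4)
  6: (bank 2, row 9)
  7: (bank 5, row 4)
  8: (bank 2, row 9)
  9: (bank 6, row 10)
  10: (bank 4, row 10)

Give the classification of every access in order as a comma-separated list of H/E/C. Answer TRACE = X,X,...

step 0: bank4 None->7 [EMPTY]
step 1: bank3 None->7 [EMPTY]
step 2: bank4 7->10 [CONFLICT]
step 3: bank4 10->10 [HIT]
step 4: bank3 7->7 [HIT]
step 5: bank5 None->4 [EMPTY]
step 6: bank2 None->9 [EMPTY]
step 7: bank5 4->4 [HIT]
step 8: bank2 9->9 [HIT]
step 9: bank6 None->10 [EMPTY]
step 10: bank4 10->10 [HIT]

TRACE = E,E,C,H,H,E,E,H,H,E,H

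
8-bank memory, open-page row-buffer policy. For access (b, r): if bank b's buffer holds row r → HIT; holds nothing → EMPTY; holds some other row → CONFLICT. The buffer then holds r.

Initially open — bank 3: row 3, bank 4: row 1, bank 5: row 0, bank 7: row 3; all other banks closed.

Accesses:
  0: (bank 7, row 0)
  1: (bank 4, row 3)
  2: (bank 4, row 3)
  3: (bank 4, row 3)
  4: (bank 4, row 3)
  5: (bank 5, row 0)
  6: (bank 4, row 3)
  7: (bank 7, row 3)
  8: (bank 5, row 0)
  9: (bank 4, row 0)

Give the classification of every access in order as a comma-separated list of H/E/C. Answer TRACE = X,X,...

  [0] b7 r0: had r3 ⇒ C
  [1] b4 r3: had r1 ⇒ C
  [2] b4 r3: had r3 ⇒ H
  [3] b4 r3: had r3 ⇒ H
  [4] b4 r3: had r3 ⇒ H
  [5] b5 r0: had r0 ⇒ H
  [6] b4 r3: had r3 ⇒ H
  [7] b7 r3: had r0 ⇒ C
  [8] b5 r0: had r0 ⇒ H
  [9] b4 r0: had r3 ⇒ C

TRACE = C,C,H,H,H,H,H,C,H,C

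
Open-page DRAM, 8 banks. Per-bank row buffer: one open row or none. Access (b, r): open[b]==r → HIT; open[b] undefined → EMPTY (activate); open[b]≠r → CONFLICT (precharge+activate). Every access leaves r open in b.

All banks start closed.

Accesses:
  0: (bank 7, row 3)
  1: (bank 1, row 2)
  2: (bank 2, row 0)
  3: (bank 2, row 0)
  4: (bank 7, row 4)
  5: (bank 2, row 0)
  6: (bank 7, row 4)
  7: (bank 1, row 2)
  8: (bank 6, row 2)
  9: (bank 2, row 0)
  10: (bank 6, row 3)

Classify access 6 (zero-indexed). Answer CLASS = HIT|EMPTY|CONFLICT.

step 0: bank7 None->3 [EMPTY]
step 1: bank1 None->2 [EMPTY]
step 2: bank2 None->0 [EMPTY]
step 3: bank2 0->0 [HIT]
step 4: bank7 3->4 [CONFLICT]
step 5: bank2 0->0 [HIT]
step 6: bank7 4->4 [HIT]
step 7: bank1 2->2 [HIT]
step 8: bank6 None->2 [EMPTY]
step 9: bank2 0->0 [HIT]
step 10: bank6 2->3 [CONFLICT]

CLASS = HIT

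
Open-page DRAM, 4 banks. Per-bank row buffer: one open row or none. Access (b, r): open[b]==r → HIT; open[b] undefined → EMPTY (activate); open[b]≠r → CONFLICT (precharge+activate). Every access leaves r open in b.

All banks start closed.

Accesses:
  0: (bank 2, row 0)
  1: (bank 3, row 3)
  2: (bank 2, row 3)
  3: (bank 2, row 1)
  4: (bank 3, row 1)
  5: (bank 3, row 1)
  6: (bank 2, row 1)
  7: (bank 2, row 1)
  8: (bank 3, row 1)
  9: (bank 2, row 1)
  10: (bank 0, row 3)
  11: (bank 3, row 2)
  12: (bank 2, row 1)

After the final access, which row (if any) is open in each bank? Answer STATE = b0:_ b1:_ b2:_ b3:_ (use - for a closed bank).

STATE = b0:3 b1:- b2:1 b3:2

step 0: bank2 None->0 [EMPTY]
step 1: bank3 None->3 [EMPTY]
step 2: bank2 0->3 [CONFLICT]
step 3: bank2 3->1 [CONFLICT]
step 4: bank3 3->1 [CONFLICT]
step 5: bank3 1->1 [HIT]
step 6: bank2 1->1 [HIT]
step 7: bank2 1->1 [HIT]
step 8: bank3 1->1 [HIT]
step 9: bank2 1->1 [HIT]
step 10: bank0 None->3 [EMPTY]
step 11: bank3 1->2 [CONFLICT]
step 12: bank2 1->1 [HIT]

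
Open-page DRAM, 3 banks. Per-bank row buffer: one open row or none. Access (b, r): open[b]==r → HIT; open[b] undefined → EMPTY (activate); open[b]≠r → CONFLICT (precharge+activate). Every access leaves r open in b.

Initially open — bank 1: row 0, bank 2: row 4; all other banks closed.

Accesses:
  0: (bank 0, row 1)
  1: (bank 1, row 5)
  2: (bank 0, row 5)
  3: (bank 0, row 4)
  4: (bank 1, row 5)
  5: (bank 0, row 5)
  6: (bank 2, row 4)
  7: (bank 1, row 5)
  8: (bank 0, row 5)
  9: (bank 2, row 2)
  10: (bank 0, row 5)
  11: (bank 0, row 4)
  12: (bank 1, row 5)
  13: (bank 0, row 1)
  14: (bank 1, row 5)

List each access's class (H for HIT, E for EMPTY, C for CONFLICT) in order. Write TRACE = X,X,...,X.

0: bank 0 row 1 — prev None → EMPTY
1: bank 1 row 5 — prev 0 → CONFLICT
2: bank 0 row 5 — prev 1 → CONFLICT
3: bank 0 row 4 — prev 5 → CONFLICT
4: bank 1 row 5 — prev 5 → HIT
5: bank 0 row 5 — prev 4 → CONFLICT
6: bank 2 row 4 — prev 4 → HIT
7: bank 1 row 5 — prev 5 → HIT
8: bank 0 row 5 — prev 5 → HIT
9: bank 2 row 2 — prev 4 → CONFLICT
10: bank 0 row 5 — prev 5 → HIT
11: bank 0 row 4 — prev 5 → CONFLICT
12: bank 1 row 5 — prev 5 → HIT
13: bank 0 row 1 — prev 4 → CONFLICT
14: bank 1 row 5 — prev 5 → HIT

TRACE = E,C,C,C,H,C,H,H,H,C,H,C,H,C,H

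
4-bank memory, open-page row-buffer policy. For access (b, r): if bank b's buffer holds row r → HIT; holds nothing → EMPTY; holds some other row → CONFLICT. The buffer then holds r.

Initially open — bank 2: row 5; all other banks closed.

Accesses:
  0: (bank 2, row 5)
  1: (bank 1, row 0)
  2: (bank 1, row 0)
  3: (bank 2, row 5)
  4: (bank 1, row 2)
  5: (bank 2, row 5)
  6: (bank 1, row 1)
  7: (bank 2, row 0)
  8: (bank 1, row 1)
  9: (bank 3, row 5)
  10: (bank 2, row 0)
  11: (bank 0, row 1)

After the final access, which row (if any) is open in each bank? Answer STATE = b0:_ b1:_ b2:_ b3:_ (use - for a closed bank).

STATE = b0:1 b1:1 b2:0 b3:5

step 0: bank2 5->5 [HIT]
step 1: bank1 None->0 [EMPTY]
step 2: bank1 0->0 [HIT]
step 3: bank2 5->5 [HIT]
step 4: bank1 0->2 [CONFLICT]
step 5: bank2 5->5 [HIT]
step 6: bank1 2->1 [CONFLICT]
step 7: bank2 5->0 [CONFLICT]
step 8: bank1 1->1 [HIT]
step 9: bank3 None->5 [EMPTY]
step 10: bank2 0->0 [HIT]
step 11: bank0 None->1 [EMPTY]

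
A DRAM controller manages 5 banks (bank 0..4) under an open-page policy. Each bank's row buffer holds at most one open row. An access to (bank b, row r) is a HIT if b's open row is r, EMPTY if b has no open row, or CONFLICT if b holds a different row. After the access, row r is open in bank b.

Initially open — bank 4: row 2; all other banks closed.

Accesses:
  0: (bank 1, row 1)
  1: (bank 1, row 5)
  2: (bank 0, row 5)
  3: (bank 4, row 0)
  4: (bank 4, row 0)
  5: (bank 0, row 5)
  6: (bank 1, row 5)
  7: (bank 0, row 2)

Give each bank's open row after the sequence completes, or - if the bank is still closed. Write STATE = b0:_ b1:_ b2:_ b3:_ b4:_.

  [0] b1 r1: no row ⇒ E
  [1] b1 r5: had r1 ⇒ C
  [2] b0 r5: no row ⇒ E
  [3] b4 r0: had r2 ⇒ C
  [4] b4 r0: had r0 ⇒ H
  [5] b0 r5: had r5 ⇒ H
  [6] b1 r5: had r5 ⇒ H
  [7] b0 r2: had r5 ⇒ C

STATE = b0:2 b1:5 b2:- b3:- b4:0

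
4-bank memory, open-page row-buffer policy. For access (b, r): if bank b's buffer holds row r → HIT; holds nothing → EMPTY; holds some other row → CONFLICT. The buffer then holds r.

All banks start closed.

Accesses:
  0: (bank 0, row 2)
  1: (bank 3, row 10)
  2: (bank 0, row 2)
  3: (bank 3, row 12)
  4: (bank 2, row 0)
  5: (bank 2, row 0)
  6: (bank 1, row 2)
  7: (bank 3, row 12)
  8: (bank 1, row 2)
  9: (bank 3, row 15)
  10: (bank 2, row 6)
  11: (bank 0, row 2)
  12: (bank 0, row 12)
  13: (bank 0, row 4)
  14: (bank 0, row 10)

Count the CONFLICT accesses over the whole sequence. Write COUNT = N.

COUNT = 6

0: bank 0 row 2 — prev None → EMPTY
1: bank 3 row 10 — prev None → EMPTY
2: bank 0 row 2 — prev 2 → HIT
3: bank 3 row 12 — prev 10 → CONFLICT
4: bank 2 row 0 — prev None → EMPTY
5: bank 2 row 0 — prev 0 → HIT
6: bank 1 row 2 — prev None → EMPTY
7: bank 3 row 12 — prev 12 → HIT
8: bank 1 row 2 — prev 2 → HIT
9: bank 3 row 15 — prev 12 → CONFLICT
10: bank 2 row 6 — prev 0 → CONFLICT
11: bank 0 row 2 — prev 2 → HIT
12: bank 0 row 12 — prev 2 → CONFLICT
13: bank 0 row 4 — prev 12 → CONFLICT
14: bank 0 row 10 — prev 4 → CONFLICT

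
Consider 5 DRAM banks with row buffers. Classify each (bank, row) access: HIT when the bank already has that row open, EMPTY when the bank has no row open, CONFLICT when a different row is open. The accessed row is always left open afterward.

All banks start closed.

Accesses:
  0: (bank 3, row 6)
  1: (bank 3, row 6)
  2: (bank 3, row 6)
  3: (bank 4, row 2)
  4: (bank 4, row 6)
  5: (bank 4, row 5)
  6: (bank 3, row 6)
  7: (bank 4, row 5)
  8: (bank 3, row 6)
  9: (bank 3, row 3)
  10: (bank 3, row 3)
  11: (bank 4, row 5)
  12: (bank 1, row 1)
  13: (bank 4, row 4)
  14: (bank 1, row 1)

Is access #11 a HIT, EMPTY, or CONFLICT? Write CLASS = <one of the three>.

CLASS = HIT

step 0: bank3 None->6 [EMPTY]
step 1: bank3 6->6 [HIT]
step 2: bank3 6->6 [HIT]
step 3: bank4 None->2 [EMPTY]
step 4: bank4 2->6 [CONFLICT]
step 5: bank4 6->5 [CONFLICT]
step 6: bank3 6->6 [HIT]
step 7: bank4 5->5 [HIT]
step 8: bank3 6->6 [HIT]
step 9: bank3 6->3 [CONFLICT]
step 10: bank3 3->3 [HIT]
step 11: bank4 5->5 [HIT]
step 12: bank1 None->1 [EMPTY]
step 13: bank4 5->4 [CONFLICT]
step 14: bank1 1->1 [HIT]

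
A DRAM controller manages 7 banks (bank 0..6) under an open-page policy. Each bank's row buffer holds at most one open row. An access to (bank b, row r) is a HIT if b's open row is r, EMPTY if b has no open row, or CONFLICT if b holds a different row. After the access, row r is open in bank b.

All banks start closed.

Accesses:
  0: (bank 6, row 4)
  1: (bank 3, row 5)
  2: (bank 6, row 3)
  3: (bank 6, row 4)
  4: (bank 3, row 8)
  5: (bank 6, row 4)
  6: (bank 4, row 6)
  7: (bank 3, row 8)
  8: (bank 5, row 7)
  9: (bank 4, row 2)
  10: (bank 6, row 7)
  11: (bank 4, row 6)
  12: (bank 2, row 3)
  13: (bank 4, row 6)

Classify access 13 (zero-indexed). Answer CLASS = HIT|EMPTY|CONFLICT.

CLASS = HIT

step 0: bank6 None->4 [EMPTY]
step 1: bank3 None->5 [EMPTY]
step 2: bank6 4->3 [CONFLICT]
step 3: bank6 3->4 [CONFLICT]
step 4: bank3 5->8 [CONFLICT]
step 5: bank6 4->4 [HIT]
step 6: bank4 None->6 [EMPTY]
step 7: bank3 8->8 [HIT]
step 8: bank5 None->7 [EMPTY]
step 9: bank4 6->2 [CONFLICT]
step 10: bank6 4->7 [CONFLICT]
step 11: bank4 2->6 [CONFLICT]
step 12: bank2 None->3 [EMPTY]
step 13: bank4 6->6 [HIT]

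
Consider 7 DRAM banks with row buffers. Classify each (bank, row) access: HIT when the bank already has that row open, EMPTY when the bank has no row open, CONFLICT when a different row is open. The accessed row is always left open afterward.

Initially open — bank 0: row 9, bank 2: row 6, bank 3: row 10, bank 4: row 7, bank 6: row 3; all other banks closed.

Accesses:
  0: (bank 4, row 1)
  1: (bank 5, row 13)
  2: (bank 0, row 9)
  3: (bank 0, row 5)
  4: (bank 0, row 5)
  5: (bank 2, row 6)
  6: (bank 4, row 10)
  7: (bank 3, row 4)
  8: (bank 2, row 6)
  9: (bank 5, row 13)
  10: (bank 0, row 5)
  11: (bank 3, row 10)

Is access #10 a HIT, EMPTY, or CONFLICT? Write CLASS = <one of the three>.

  [0] b4 r1: had r7 ⇒ C
  [1] b5 r13: no row ⇒ E
  [2] b0 r9: had r9 ⇒ H
  [3] b0 r5: had r9 ⇒ C
  [4] b0 r5: had r5 ⇒ H
  [5] b2 r6: had r6 ⇒ H
  [6] b4 r10: had r1 ⇒ C
  [7] b3 r4: had r10 ⇒ C
  [8] b2 r6: had r6 ⇒ H
  [9] b5 r13: had r13 ⇒ H
  [10] b0 r5: had r5 ⇒ H
  [11] b3 r10: had r4 ⇒ C

CLASS = HIT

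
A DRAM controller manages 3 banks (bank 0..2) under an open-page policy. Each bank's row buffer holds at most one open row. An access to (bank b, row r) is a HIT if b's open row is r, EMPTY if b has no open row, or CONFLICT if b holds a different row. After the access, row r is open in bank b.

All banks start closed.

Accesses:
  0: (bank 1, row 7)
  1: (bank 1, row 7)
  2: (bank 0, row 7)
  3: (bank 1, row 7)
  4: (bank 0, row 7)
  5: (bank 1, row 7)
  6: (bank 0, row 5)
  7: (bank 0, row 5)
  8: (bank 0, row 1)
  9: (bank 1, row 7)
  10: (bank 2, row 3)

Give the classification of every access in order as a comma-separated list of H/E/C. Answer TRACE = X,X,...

step 0: bank1 None->7 [EMPTY]
step 1: bank1 7->7 [HIT]
step 2: bank0 None->7 [EMPTY]
step 3: bank1 7->7 [HIT]
step 4: bank0 7->7 [HIT]
step 5: bank1 7->7 [HIT]
step 6: bank0 7->5 [CONFLICT]
step 7: bank0 5->5 [HIT]
step 8: bank0 5->1 [CONFLICT]
step 9: bank1 7->7 [HIT]
step 10: bank2 None->3 [EMPTY]

TRACE = E,H,E,H,H,H,C,H,C,H,E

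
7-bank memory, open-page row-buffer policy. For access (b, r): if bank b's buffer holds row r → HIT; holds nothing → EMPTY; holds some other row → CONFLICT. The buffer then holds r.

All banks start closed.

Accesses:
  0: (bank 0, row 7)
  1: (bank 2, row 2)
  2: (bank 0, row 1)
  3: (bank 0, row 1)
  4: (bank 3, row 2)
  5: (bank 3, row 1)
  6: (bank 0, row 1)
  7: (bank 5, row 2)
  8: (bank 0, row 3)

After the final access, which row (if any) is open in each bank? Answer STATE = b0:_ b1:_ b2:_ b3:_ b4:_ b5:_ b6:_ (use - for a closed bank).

  [0] b0 r7: no row ⇒ E
  [1] b2 r2: no row ⇒ E
  [2] b0 r1: had r7 ⇒ C
  [3] b0 r1: had r1 ⇒ H
  [4] b3 r2: no row ⇒ E
  [5] b3 r1: had r2 ⇒ C
  [6] b0 r1: had r1 ⇒ H
  [7] b5 r2: no row ⇒ E
  [8] b0 r3: had r1 ⇒ C

STATE = b0:3 b1:- b2:2 b3:1 b4:- b5:2 b6:-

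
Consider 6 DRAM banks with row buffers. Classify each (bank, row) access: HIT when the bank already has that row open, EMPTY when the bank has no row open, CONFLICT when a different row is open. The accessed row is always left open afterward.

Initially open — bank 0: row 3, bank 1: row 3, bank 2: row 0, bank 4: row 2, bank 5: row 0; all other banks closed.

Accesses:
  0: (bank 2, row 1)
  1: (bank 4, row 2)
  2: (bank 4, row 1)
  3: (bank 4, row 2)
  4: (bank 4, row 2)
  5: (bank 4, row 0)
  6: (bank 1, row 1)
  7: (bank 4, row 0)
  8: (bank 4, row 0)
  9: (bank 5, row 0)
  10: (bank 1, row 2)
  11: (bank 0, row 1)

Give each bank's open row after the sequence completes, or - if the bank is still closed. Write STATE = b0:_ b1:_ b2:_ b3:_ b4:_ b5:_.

  [0] b2 r1: had r0 ⇒ C
  [1] b4 r2: had r2 ⇒ H
  [2] b4 r1: had r2 ⇒ C
  [3] b4 r2: had r1 ⇒ C
  [4] b4 r2: had r2 ⇒ H
  [5] b4 r0: had r2 ⇒ C
  [6] b1 r1: had r3 ⇒ C
  [7] b4 r0: had r0 ⇒ H
  [8] b4 r0: had r0 ⇒ H
  [9] b5 r0: had r0 ⇒ H
  [10] b1 r2: had r1 ⇒ C
  [11] b0 r1: had r3 ⇒ C

STATE = b0:1 b1:2 b2:1 b3:- b4:0 b5:0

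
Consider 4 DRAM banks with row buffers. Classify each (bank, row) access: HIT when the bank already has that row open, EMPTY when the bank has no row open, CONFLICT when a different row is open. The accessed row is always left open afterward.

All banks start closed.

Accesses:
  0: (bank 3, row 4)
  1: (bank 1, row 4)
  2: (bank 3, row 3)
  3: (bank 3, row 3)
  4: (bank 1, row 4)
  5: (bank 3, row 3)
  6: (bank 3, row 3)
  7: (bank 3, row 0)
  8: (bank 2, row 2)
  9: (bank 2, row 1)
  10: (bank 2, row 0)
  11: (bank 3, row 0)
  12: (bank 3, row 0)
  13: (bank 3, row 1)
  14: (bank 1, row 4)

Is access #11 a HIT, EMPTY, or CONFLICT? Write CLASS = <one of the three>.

CLASS = HIT

step 0: bank3 None->4 [EMPTY]
step 1: bank1 None->4 [EMPTY]
step 2: bank3 4->3 [CONFLICT]
step 3: bank3 3->3 [HIT]
step 4: bank1 4->4 [HIT]
step 5: bank3 3->3 [HIT]
step 6: bank3 3->3 [HIT]
step 7: bank3 3->0 [CONFLICT]
step 8: bank2 None->2 [EMPTY]
step 9: bank2 2->1 [CONFLICT]
step 10: bank2 1->0 [CONFLICT]
step 11: bank3 0->0 [HIT]
step 12: bank3 0->0 [HIT]
step 13: bank3 0->1 [CONFLICT]
step 14: bank1 4->4 [HIT]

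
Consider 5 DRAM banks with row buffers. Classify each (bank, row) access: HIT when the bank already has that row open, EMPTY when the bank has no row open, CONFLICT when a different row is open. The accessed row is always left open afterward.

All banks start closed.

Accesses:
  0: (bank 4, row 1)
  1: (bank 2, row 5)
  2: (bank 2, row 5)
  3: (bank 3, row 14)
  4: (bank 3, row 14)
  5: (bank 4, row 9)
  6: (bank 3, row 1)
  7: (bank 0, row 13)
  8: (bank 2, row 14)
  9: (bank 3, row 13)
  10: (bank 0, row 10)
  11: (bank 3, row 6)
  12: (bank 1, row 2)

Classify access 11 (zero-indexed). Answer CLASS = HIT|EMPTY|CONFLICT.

0: bank 4 row 1 — prev None → EMPTY
1: bank 2 row 5 — prev None → EMPTY
2: bank 2 row 5 — prev 5 → HIT
3: bank 3 row 14 — prev None → EMPTY
4: bank 3 row 14 — prev 14 → HIT
5: bank 4 row 9 — prev 1 → CONFLICT
6: bank 3 row 1 — prev 14 → CONFLICT
7: bank 0 row 13 — prev None → EMPTY
8: bank 2 row 14 — prev 5 → CONFLICT
9: bank 3 row 13 — prev 1 → CONFLICT
10: bank 0 row 10 — prev 13 → CONFLICT
11: bank 3 row 6 — prev 13 → CONFLICT
12: bank 1 row 2 — prev None → EMPTY

CLASS = CONFLICT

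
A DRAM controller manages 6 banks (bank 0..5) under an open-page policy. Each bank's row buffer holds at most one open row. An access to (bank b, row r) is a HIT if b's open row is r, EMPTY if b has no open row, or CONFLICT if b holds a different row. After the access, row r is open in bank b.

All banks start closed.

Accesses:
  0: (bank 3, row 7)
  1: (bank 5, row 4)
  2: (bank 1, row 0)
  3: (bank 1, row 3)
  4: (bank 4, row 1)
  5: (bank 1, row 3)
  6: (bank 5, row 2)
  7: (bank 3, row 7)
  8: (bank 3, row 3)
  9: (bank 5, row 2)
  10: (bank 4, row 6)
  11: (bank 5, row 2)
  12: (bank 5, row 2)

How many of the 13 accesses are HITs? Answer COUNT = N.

COUNT = 5

  [0] b3 r7: no row ⇒ E
  [1] b5 r4: no row ⇒ E
  [2] b1 r0: no row ⇒ E
  [3] b1 r3: had r0 ⇒ C
  [4] b4 r1: no row ⇒ E
  [5] b1 r3: had r3 ⇒ H
  [6] b5 r2: had r4 ⇒ C
  [7] b3 r7: had r7 ⇒ H
  [8] b3 r3: had r7 ⇒ C
  [9] b5 r2: had r2 ⇒ H
  [10] b4 r6: had r1 ⇒ C
  [11] b5 r2: had r2 ⇒ H
  [12] b5 r2: had r2 ⇒ H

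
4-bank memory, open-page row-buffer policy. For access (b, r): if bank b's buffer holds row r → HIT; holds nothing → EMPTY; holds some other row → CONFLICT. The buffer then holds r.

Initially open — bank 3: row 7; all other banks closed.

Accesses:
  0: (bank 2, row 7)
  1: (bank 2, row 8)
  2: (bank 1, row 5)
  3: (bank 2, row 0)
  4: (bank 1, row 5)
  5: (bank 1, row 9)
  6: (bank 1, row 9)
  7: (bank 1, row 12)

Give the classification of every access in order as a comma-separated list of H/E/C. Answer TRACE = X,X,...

step 0: bank2 None->7 [EMPTY]
step 1: bank2 7->8 [CONFLICT]
step 2: bank1 None->5 [EMPTY]
step 3: bank2 8->0 [CONFLICT]
step 4: bank1 5->5 [HIT]
step 5: bank1 5->9 [CONFLICT]
step 6: bank1 9->9 [HIT]
step 7: bank1 9->12 [CONFLICT]

TRACE = E,C,E,C,H,C,H,C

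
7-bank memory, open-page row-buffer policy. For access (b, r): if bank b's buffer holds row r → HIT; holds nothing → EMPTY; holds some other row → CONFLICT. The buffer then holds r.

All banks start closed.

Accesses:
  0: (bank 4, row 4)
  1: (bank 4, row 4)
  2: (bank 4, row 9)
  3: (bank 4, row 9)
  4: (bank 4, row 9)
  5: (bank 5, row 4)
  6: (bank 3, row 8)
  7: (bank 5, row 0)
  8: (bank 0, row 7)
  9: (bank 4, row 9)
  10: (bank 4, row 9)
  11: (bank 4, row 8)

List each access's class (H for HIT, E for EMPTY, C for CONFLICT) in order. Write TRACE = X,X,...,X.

#0 (4,4) E
#1 (4,4) H  (was 4)
#2 (4,9) C  (was 4)
#3 (4,9) H  (was 9)
#4 (4,9) H  (was 9)
#5 (5,4) E
#6 (3,8) E
#7 (5,0) C  (was 4)
#8 (0,7) E
#9 (4,9) H  (was 9)
#10 (4,9) H  (was 9)
#11 (4,8) C  (was 9)

TRACE = E,H,C,H,H,E,E,C,E,H,H,C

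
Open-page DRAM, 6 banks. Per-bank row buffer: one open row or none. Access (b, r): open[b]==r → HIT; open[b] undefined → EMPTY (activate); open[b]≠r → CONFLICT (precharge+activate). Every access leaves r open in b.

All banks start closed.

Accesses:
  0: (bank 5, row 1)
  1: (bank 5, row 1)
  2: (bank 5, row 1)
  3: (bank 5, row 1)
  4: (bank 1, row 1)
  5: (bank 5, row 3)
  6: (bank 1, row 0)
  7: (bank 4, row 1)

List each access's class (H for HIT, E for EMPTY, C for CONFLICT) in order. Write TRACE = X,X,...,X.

#0 (5,1) E
#1 (5,1) H  (was 1)
#2 (5,1) H  (was 1)
#3 (5,1) H  (was 1)
#4 (1,1) E
#5 (5,3) C  (was 1)
#6 (1,0) C  (was 1)
#7 (4,1) E

TRACE = E,H,H,H,E,C,C,E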